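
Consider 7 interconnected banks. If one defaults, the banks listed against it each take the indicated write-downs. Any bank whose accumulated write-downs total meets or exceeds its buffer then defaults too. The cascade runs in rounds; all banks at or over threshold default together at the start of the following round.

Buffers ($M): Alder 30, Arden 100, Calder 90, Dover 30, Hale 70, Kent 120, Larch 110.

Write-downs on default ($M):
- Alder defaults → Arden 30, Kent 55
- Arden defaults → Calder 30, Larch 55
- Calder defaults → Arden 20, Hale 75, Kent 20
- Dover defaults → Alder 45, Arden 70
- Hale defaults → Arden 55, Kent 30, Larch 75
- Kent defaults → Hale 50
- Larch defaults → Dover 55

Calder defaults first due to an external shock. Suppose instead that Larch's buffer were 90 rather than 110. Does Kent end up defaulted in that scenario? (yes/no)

With Larch's buffer at 90:
Round 1 — Calder defaults (initial).
  Arden: +20 → 20 < 100
  Hale: +75 → 75 ≥ 70
  Kent: +20 → 20 < 120
Round 2 — Hale defaults.
  Arden: +55 → 75 < 100
  Kent: +30 → 50 < 120
  Larch: +75 → 75 < 90
No further defaults.

no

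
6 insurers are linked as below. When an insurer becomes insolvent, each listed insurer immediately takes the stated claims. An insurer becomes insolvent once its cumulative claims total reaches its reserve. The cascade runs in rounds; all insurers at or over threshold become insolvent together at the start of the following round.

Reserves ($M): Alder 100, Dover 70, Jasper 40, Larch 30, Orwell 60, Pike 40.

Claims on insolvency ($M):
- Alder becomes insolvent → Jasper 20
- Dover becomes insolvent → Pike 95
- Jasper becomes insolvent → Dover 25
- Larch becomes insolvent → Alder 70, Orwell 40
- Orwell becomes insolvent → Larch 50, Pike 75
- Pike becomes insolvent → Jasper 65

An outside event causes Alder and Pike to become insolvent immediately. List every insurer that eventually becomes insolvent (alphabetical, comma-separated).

Round 1 — Alder, Pike become insolvent (initial).
  Jasper: +20+65 → 85 ≥ 40
Round 2 — Jasper becomes insolvent.
  Dover: +25 → 25 < 70
No further insolvencies.

Alder, Jasper, Pike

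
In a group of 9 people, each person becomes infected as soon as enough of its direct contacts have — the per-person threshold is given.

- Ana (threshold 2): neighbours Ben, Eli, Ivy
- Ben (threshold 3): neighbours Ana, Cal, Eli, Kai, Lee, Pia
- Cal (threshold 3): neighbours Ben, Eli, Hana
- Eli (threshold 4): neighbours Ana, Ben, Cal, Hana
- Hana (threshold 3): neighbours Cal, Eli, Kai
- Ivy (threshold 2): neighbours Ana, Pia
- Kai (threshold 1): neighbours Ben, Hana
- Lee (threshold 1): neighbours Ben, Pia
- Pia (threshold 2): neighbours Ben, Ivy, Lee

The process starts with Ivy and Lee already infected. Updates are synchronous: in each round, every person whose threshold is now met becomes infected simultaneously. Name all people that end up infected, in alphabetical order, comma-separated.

Ivy, Lee, Pia

Round 1 — Ivy, Lee become infected (initial).
Round 2 — checking thresholds:
  Ana: 1 of 3 neighbours < 2, not yet.
  Ben: 1 of 6 neighbours < 3, not yet.
  Pia: 2 of 3 neighbours ≥ 2, becomes infected.
Round 3 — no new infections; cascade stops.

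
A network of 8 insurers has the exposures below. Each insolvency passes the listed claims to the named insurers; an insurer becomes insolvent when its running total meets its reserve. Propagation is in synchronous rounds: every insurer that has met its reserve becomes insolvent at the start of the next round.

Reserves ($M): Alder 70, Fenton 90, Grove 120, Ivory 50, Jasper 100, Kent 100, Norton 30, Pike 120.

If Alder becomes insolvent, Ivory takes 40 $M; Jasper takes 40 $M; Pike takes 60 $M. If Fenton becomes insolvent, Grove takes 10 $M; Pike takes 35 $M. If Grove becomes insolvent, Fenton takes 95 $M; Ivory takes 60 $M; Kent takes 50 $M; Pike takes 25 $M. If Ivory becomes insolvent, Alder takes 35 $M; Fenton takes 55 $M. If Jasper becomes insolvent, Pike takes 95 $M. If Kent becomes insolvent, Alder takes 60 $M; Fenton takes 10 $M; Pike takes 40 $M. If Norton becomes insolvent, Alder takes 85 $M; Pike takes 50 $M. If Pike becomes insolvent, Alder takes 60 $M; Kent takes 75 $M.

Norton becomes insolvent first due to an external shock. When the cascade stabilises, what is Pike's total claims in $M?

110

Round 1 — Norton becomes insolvent (initial).
  Alder: +85 → 85 ≥ 70
  Pike: +50 → 50 < 120
Round 2 — Alder becomes insolvent.
  Ivory: +40 → 40 < 50
  Jasper: +40 → 40 < 100
  Pike: +60 → 110 < 120
No further insolvencies.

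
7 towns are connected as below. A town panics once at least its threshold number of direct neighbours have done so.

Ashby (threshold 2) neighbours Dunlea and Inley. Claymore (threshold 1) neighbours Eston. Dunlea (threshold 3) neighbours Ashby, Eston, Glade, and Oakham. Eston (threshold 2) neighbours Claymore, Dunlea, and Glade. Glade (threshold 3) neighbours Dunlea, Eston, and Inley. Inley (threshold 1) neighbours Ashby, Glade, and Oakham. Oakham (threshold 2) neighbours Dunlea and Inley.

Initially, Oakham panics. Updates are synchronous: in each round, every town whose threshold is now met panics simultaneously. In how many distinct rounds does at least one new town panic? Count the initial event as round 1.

Round 1 — Oakham panics (initial).
Round 2 — checking thresholds:
  Dunlea: 1 of 4 neighbours < 3, below threshold.
  Inley: 1 of 3 neighbours ≥ 1, panics.
Round 3 — no new panics; cascade stops.

2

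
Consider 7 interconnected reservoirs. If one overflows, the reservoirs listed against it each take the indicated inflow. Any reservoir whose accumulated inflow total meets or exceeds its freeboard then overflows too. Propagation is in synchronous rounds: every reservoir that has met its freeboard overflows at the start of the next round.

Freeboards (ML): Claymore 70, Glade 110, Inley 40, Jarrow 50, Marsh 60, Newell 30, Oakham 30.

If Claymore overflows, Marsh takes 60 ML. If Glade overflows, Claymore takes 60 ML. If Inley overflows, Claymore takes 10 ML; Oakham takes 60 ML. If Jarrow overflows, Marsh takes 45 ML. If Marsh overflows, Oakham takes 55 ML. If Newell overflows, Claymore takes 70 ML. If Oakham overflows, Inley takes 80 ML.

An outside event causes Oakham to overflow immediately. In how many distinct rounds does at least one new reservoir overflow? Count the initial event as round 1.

2

Round 1 — Oakham overflows (initial).
  Inley: +80 → 80 ≥ 40
Round 2 — Inley overflows.
  Claymore: +10 → 10 < 70
No further overflows.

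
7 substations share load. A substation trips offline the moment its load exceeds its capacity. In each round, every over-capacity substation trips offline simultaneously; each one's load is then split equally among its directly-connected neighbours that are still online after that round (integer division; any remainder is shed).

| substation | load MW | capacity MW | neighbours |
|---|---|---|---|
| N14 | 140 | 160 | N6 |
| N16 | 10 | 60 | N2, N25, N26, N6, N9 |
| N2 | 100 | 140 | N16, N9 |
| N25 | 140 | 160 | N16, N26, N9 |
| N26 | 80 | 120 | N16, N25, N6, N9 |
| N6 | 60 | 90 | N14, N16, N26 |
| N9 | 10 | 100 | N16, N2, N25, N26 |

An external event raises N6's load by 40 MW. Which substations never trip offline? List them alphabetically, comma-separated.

Round 1 — N6 at 100 > 90. N6 trips offline.
  N6 sheds 100 MW to N14, N16, N26: 33 each (1 lost).
    N14: 140+33 = 173 > 160
    N16: 10+33 = 43 ≤ 60
    N26: 80+33 = 113 ≤ 120
Round 2 — N14 trips offline.
  N14 sheds 173 MW: no online neighbours, lost.
No further trips.

N16, N2, N25, N26, N9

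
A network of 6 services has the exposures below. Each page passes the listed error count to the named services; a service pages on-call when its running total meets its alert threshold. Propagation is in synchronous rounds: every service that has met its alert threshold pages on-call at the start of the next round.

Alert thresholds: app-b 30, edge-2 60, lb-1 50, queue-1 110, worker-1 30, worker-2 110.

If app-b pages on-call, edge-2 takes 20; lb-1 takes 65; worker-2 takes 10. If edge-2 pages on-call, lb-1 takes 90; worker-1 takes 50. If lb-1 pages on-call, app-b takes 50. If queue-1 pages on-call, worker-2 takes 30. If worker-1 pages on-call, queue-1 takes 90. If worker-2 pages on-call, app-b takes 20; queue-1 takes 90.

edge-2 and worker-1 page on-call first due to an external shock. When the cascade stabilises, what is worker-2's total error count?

Round 1 — edge-2, worker-1 page on-call (initial).
  lb-1: +90 → 90 ≥ 50
  queue-1: +90 → 90 < 110
Round 2 — lb-1 pages on-call.
  app-b: +50 → 50 ≥ 30
Round 3 — app-b pages on-call.
  worker-2: +10 → 10 < 110
No further pages.

10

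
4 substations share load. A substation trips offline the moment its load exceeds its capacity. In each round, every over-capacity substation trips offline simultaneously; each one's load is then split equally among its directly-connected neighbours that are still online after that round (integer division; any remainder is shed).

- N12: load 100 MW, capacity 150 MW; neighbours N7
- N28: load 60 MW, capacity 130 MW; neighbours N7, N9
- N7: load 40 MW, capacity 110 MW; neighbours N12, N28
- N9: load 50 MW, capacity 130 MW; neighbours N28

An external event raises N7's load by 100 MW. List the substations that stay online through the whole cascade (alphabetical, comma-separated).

N28, N9

Round 1 — N7 at 140 > 110. N7 trips offline.
  N7 sheds 140 MW to N12, N28: 70 each.
    N12: 100+70 = 170 > 150
    N28: 60+70 = 130 ≤ 130
Round 2 — N12 trips offline.
  N12 sheds 170 MW: no online neighbours, lost.
No further trips.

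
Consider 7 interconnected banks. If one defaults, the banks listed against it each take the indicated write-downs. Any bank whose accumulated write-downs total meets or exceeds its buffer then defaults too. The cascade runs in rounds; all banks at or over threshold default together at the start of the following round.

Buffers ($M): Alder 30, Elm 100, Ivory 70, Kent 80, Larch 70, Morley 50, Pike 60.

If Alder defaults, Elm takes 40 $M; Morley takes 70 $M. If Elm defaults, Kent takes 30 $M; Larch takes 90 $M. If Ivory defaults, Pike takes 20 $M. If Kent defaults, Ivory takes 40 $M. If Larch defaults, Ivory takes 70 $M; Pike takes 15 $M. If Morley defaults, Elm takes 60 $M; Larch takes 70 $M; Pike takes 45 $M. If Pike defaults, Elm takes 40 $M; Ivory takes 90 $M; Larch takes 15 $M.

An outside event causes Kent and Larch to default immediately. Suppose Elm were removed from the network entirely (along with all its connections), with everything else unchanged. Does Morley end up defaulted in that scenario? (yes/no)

no

With Elm removed:
Round 1 — Kent, Larch default (initial).
  Ivory: +40+70 → 110 ≥ 70
  Pike: +15 → 15 < 60
Round 2 — Ivory defaults.
  Pike: +20 → 35 < 60
No further defaults.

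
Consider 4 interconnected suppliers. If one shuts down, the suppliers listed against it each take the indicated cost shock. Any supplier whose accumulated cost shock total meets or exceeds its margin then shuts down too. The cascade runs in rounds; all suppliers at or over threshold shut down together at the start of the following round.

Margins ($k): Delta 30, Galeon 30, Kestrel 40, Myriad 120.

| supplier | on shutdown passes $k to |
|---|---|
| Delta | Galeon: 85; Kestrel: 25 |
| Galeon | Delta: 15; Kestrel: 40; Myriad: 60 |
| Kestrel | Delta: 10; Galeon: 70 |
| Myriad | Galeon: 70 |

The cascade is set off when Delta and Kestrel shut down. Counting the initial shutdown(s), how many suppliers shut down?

3

Round 1 — Delta, Kestrel shut down (initial).
  Galeon: +85+70 → 155 ≥ 30
Round 2 — Galeon shuts down.
  Myriad: +60 → 60 < 120
No further shutdowns.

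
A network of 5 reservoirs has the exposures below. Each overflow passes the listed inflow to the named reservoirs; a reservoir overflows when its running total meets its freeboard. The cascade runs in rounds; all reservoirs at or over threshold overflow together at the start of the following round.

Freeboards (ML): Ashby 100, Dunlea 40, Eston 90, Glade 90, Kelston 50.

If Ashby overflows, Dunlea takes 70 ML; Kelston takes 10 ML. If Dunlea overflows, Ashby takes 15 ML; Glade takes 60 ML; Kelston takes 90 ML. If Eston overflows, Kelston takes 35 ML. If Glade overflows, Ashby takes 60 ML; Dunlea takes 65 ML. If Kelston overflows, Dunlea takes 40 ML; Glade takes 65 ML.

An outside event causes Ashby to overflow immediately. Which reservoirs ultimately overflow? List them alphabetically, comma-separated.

Round 1 — Ashby overflows (initial).
  Dunlea: +70 → 70 ≥ 40
  Kelston: +10 → 10 < 50
Round 2 — Dunlea overflows.
  Glade: +60 → 60 < 90
  Kelston: +90 → 100 ≥ 50
Round 3 — Kelston overflows.
  Glade: +65 → 125 ≥ 90
Round 4 — Glade overflows.
No further overflows.

Ashby, Dunlea, Glade, Kelston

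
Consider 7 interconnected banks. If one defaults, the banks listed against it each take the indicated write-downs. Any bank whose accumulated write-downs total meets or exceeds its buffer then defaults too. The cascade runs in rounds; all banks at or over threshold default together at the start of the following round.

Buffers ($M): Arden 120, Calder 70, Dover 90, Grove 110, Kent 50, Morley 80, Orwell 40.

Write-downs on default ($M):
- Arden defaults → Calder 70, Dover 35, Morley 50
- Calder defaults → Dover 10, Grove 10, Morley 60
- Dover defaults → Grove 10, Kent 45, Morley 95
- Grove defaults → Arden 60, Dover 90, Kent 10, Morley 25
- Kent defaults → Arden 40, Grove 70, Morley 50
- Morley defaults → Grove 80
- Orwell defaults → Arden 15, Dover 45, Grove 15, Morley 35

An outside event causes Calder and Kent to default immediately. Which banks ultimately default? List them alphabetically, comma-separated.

Round 1 — Calder, Kent default (initial).
  Arden: +40 → 40 < 120
  Dover: +10 → 10 < 90
  Grove: +10+70 → 80 < 110
  Morley: +60+50 → 110 ≥ 80
Round 2 — Morley defaults.
  Grove: +80 → 160 ≥ 110
Round 3 — Grove defaults.
  Arden: +60 → 100 < 120
  Dover: +90 → 100 ≥ 90
Round 4 — Dover defaults.
No further defaults.

Calder, Dover, Grove, Kent, Morley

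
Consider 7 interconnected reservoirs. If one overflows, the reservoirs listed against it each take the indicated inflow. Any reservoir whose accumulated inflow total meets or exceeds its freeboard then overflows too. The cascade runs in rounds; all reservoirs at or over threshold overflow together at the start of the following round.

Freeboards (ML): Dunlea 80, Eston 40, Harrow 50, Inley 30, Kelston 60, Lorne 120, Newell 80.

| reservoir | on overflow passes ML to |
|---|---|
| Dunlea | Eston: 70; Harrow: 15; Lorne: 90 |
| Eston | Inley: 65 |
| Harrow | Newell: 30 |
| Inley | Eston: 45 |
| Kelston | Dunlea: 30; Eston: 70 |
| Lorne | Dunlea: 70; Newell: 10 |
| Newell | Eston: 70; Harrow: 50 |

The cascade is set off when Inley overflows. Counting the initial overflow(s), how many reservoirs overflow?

2

Round 1 — Inley overflows (initial).
  Eston: +45 → 45 ≥ 40
Round 2 — Eston overflows.
No further overflows.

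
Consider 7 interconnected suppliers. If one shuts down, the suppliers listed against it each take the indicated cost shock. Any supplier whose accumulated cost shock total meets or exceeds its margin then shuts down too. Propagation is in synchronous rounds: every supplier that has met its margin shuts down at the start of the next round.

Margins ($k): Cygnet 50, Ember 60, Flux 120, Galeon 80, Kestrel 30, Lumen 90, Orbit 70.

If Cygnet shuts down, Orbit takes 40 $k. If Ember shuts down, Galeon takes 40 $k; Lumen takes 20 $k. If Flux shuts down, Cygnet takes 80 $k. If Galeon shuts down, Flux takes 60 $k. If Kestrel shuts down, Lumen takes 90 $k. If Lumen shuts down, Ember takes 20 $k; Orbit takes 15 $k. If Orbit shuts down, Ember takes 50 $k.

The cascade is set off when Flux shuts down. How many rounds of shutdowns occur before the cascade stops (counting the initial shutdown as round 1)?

2

Round 1 — Flux shuts down (initial).
  Cygnet: +80 → 80 ≥ 50
Round 2 — Cygnet shuts down.
  Orbit: +40 → 40 < 70
No further shutdowns.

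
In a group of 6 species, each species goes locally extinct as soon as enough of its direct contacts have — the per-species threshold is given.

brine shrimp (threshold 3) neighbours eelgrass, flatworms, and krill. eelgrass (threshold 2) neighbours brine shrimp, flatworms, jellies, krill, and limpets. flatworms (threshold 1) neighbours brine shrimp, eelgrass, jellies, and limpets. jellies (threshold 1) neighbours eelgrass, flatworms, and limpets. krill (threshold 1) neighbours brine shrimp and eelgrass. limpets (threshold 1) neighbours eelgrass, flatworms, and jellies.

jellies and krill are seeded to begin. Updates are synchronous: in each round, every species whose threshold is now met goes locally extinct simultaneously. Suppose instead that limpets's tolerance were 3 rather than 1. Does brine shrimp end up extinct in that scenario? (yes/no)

yes

With limpets's tolerance at 3:
Round 1 — jellies, krill go locally extinct (initial).
Round 2 — checking thresholds:
  brine shrimp: 1 of 3 neighbours < 3, below threshold.
  eelgrass: 2 of 5 neighbours ≥ 2, goes locally extinct.
  flatworms: 1 of 4 neighbours ≥ 1, goes locally extinct.
  limpets: 1 of 3 neighbours < 3, below threshold.
Round 3 — checking thresholds:
  brine shrimp: 3 of 3 neighbours ≥ 3, goes locally extinct.
  limpets: 3 of 3 neighbours ≥ 3, goes locally extinct.
Round 4 — no new extinctions; cascade stops.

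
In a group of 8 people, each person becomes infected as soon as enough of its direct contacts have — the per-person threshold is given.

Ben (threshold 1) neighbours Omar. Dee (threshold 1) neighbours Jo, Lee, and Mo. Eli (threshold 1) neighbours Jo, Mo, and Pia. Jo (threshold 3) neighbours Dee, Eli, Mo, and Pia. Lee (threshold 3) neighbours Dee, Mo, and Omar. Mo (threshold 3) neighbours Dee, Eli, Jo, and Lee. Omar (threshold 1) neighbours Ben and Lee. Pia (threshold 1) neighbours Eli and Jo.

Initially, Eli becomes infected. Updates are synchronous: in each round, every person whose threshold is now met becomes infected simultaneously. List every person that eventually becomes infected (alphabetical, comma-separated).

Eli, Pia

Round 1 — Eli becomes infected (initial).
Round 2 — checking thresholds:
  Jo: 1 of 4 neighbours < 3, holds.
  Mo: 1 of 4 neighbours < 3, holds.
  Pia: 1 of 2 neighbours ≥ 1, becomes infected.
Round 3 — no new infections; cascade stops.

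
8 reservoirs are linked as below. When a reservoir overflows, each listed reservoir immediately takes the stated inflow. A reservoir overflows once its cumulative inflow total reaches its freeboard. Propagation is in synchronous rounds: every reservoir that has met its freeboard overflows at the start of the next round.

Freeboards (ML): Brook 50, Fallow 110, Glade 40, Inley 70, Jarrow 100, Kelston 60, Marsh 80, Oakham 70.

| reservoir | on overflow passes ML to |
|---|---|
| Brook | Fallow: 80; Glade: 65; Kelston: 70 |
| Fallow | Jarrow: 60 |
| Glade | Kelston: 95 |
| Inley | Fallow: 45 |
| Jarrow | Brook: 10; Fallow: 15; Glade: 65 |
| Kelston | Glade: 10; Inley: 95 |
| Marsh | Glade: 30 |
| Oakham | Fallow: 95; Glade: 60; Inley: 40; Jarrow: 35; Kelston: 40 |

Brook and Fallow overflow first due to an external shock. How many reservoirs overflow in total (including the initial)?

5

Round 1 — Brook, Fallow overflow (initial).
  Glade: +65 → 65 ≥ 40
  Jarrow: +60 → 60 < 100
  Kelston: +70 → 70 ≥ 60
Round 2 — Glade, Kelston overflow.
  Inley: +95 → 95 ≥ 70
Round 3 — Inley overflows.
No further overflows.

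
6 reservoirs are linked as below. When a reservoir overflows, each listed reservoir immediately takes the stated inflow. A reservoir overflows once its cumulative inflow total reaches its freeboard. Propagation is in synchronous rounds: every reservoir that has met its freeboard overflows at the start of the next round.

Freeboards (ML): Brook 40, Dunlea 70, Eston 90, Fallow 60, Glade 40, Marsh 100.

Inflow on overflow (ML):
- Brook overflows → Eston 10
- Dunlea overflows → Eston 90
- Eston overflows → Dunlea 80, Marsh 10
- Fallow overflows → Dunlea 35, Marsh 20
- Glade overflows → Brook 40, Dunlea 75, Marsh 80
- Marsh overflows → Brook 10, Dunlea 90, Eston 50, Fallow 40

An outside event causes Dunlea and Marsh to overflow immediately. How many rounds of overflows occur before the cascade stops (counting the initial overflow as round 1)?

2

Round 1 — Dunlea, Marsh overflow (initial).
  Brook: +10 → 10 < 40
  Eston: +90+50 → 140 ≥ 90
  Fallow: +40 → 40 < 60
Round 2 — Eston overflows.
No further overflows.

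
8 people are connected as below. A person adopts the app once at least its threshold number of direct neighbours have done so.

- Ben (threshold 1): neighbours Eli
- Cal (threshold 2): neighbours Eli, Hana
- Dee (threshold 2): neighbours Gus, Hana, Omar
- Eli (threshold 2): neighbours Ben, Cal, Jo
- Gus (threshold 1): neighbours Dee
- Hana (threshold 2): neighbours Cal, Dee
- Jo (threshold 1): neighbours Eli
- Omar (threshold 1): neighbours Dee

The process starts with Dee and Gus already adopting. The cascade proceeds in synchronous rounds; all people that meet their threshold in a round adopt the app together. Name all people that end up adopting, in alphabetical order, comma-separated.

Round 1 — Dee, Gus adopt the app (initial).
Round 2 — checking thresholds:
  Hana: 1 of 2 neighbours < 2, below threshold.
  Omar: 1 of 1 neighbours ≥ 1, adopts the app.
Round 3 — no new adoptions; cascade stops.

Dee, Gus, Omar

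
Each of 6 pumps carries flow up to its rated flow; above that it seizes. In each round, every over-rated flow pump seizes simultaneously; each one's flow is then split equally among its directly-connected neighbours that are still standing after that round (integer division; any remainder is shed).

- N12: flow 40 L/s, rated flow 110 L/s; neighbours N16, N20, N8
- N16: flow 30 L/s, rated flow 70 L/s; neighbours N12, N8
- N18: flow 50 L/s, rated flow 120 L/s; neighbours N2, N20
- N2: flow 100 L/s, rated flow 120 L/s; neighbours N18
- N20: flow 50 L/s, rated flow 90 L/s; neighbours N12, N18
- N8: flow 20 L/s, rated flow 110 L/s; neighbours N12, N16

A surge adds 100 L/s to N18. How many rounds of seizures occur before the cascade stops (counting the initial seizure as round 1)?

Round 1 — N18 at 150 > 120. N18 seizes.
  N18 sheds 150 L/s to N2, N20: 75 each.
    N2: 100+75 = 175 > 120
    N20: 50+75 = 125 > 90
Round 2 — N2, N20 seize.
  N2 sheds 175 L/s: no online neighbours, lost.
  N20 sheds 125 L/s to N12: 125 each.
    N12: 40+125 = 165 > 110
Round 3 — N12 seizes.
  N12 sheds 165 L/s to N16, N8: 82 each (1 lost).
    N16: 30+82 = 112 > 70
    N8: 20+82 = 102 ≤ 110
Round 4 — N16 seizes.
  N16 sheds 112 L/s to N8: 112 each.
    N8: 102+112 = 214 > 110
Round 5 — N8 seizes.
  N8 sheds 214 L/s: no online neighbours, lost.
No further seizures.

5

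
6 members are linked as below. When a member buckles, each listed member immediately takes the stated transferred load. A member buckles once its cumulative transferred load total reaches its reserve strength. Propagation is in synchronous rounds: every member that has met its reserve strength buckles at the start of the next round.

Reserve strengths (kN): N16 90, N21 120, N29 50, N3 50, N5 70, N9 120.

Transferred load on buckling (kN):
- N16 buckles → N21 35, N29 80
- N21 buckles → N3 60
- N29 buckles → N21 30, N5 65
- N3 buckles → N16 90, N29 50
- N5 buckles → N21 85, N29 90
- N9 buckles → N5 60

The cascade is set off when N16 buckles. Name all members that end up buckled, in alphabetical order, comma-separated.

Round 1 — N16 buckles (initial).
  N21: +35 → 35 < 120
  N29: +80 → 80 ≥ 50
Round 2 — N29 buckles.
  N21: +30 → 65 < 120
  N5: +65 → 65 < 70
No further bucklings.

N16, N29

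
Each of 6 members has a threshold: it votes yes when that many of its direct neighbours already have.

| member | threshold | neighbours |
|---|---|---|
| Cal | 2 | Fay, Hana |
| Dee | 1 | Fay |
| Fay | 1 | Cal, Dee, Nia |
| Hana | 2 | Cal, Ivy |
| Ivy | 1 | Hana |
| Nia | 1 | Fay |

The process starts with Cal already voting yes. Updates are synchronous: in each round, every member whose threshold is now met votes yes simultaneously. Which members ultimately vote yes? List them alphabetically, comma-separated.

Round 1 — Cal votes yes (initial).
Round 2 — checking thresholds:
  Fay: 1 of 3 neighbours ≥ 1, votes yes.
  Hana: 1 of 2 neighbours < 2, not yet.
Round 3 — checking thresholds:
  Dee: 1 of 1 neighbours ≥ 1, votes yes.
  Hana: 1 of 2 neighbours < 2, not yet.
  Nia: 1 of 1 neighbours ≥ 1, votes yes.
Round 4 — no new yes votes; cascade stops.

Cal, Dee, Fay, Nia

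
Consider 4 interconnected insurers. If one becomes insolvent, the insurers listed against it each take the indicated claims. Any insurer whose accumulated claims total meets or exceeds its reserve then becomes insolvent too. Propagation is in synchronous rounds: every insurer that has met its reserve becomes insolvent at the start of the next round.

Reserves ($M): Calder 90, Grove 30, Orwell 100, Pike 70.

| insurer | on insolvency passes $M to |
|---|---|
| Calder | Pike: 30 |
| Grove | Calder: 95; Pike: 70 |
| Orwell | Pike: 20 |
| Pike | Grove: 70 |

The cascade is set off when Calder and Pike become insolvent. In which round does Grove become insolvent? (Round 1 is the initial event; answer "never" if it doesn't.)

2

Round 1 — Calder, Pike become insolvent (initial).
  Grove: +70 → 70 ≥ 30
Round 2 — Grove becomes insolvent.
No further insolvencies.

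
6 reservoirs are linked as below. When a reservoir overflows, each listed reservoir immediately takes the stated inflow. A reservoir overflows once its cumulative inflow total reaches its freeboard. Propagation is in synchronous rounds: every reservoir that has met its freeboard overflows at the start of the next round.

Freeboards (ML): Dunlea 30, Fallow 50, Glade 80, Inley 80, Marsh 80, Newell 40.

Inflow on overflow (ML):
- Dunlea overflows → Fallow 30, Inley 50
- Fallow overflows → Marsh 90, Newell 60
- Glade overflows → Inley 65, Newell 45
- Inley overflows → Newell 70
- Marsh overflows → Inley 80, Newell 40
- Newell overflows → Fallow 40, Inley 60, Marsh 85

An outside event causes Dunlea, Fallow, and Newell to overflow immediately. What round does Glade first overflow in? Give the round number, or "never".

Round 1 — Dunlea, Fallow, Newell overflow (initial).
  Inley: +50+60 → 110 ≥ 80
  Marsh: +90+85 → 175 ≥ 80
Round 2 — Inley, Marsh overflow.
No further overflows.

never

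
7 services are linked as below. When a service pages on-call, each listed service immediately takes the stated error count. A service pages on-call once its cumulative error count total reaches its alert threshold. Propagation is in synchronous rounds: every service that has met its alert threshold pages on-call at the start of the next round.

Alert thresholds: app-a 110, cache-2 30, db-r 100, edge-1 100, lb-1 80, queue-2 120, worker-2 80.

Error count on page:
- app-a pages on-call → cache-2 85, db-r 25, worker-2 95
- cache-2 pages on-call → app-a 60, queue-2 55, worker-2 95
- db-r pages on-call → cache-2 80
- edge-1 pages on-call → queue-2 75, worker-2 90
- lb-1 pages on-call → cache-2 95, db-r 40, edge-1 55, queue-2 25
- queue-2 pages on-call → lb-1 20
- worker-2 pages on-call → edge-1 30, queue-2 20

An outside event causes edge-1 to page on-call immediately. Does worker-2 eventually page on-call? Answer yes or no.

yes

Round 1 — edge-1 pages on-call (initial).
  queue-2: +75 → 75 < 120
  worker-2: +90 → 90 ≥ 80
Round 2 — worker-2 pages on-call.
  queue-2: +20 → 95 < 120
No further pages.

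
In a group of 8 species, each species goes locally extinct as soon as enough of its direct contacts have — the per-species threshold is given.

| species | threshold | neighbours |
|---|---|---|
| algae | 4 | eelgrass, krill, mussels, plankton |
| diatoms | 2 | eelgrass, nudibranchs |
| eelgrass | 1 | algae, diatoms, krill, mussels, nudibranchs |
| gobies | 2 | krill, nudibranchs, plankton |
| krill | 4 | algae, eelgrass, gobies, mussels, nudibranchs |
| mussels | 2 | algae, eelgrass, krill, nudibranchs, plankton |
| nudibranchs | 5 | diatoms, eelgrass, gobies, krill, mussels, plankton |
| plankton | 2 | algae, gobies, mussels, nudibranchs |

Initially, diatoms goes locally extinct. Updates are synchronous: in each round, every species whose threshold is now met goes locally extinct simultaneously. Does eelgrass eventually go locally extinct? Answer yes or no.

Round 1 — diatoms goes locally extinct (initial).
Round 2 — checking thresholds:
  eelgrass: 1 of 5 neighbours ≥ 1, goes locally extinct.
  nudibranchs: 1 of 6 neighbours < 5, below threshold.
Round 3 — no new extinctions; cascade stops.

yes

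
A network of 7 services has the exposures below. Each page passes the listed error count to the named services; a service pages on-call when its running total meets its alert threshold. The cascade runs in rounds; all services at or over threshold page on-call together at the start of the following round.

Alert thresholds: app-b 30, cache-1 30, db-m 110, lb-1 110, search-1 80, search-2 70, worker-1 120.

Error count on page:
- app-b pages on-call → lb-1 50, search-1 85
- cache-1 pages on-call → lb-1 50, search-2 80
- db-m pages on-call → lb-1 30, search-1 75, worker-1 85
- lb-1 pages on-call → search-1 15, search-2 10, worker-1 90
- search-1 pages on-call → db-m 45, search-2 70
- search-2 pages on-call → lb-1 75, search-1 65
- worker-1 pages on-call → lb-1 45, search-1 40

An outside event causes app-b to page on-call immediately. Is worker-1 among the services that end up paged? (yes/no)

Round 1 — app-b pages on-call (initial).
  lb-1: +50 → 50 < 110
  search-1: +85 → 85 ≥ 80
Round 2 — search-1 pages on-call.
  db-m: +45 → 45 < 110
  search-2: +70 → 70 ≥ 70
Round 3 — search-2 pages on-call.
  lb-1: +75 → 125 ≥ 110
Round 4 — lb-1 pages on-call.
  worker-1: +90 → 90 < 120
No further pages.

no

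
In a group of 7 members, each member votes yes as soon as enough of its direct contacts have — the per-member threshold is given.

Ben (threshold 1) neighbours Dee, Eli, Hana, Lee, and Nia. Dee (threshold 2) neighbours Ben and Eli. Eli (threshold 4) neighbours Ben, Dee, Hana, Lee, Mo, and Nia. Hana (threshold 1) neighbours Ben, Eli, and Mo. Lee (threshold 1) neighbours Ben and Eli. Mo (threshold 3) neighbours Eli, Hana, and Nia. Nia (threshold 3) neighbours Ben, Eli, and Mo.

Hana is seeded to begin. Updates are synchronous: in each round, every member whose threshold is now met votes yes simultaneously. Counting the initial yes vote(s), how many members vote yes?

3

Round 1 — Hana votes yes (initial).
Round 2 — checking thresholds:
  Ben: 1 of 5 neighbours ≥ 1, votes yes.
  Eli: 1 of 6 neighbours < 4, below threshold.
  Mo: 1 of 3 neighbours < 3, below threshold.
Round 3 — checking thresholds:
  Dee: 1 of 2 neighbours < 2, below threshold.
  Eli: 2 of 6 neighbours < 4, below threshold.
  Lee: 1 of 2 neighbours ≥ 1, votes yes.
  Mo: 1 of 3 neighbours < 3, below threshold.
  Nia: 1 of 3 neighbours < 3, below threshold.
Round 4 — no new yes votes; cascade stops.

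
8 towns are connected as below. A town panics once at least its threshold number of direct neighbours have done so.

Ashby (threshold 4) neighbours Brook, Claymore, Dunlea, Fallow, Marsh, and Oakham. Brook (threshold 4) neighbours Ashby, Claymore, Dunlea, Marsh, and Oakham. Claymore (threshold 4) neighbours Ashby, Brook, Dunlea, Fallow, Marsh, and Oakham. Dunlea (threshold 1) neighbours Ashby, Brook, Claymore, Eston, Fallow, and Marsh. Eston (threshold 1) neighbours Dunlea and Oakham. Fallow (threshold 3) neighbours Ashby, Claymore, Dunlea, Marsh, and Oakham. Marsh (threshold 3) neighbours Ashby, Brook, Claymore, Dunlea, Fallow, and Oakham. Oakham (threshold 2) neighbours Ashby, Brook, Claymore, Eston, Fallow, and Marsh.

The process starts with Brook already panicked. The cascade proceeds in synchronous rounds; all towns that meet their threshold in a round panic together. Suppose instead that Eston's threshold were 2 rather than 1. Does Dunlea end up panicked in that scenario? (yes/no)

yes

With Eston's threshold at 2:
Round 1 — Brook panics (initial).
Round 2 — checking thresholds:
  Ashby: 1 of 6 neighbours < 4, below threshold.
  Claymore: 1 of 6 neighbours < 4, below threshold.
  Dunlea: 1 of 6 neighbours ≥ 1, panics.
  Marsh: 1 of 6 neighbours < 3, below threshold.
  Oakham: 1 of 6 neighbours < 2, below threshold.
Round 3 — no new panics; cascade stops.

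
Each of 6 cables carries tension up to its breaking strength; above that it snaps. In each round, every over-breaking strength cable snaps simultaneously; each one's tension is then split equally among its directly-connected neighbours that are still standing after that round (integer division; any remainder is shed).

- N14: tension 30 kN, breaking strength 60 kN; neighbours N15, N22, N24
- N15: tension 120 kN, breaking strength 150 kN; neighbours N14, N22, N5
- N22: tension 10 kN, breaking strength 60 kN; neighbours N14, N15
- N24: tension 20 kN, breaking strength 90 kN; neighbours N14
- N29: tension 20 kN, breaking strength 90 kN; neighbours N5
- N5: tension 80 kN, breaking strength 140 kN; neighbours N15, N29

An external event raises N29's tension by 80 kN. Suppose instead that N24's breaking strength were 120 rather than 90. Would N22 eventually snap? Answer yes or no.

With N24's breaking strength at 120:
Round 1 — N29 at 100 > 90. N29 snaps.
  N29 sheds 100 kN to N5: 100 each.
    N5: 80+100 = 180 > 140
Round 2 — N5 snaps.
  N5 sheds 180 kN to N15: 180 each.
    N15: 120+180 = 300 > 150
Round 3 — N15 snaps.
  N15 sheds 300 kN to N14, N22: 150 each.
    N14: 30+150 = 180 > 60
    N22: 10+150 = 160 > 60
Round 4 — N14, N22 snap.
  N14 sheds 180 kN to N24: 180 each.
    N24: 20+180 = 200 > 120
  N22 sheds 160 kN: no online neighbours, lost.
Round 5 — N24 snaps.
  N24 sheds 200 kN: no online neighbours, lost.
No further breaks.

yes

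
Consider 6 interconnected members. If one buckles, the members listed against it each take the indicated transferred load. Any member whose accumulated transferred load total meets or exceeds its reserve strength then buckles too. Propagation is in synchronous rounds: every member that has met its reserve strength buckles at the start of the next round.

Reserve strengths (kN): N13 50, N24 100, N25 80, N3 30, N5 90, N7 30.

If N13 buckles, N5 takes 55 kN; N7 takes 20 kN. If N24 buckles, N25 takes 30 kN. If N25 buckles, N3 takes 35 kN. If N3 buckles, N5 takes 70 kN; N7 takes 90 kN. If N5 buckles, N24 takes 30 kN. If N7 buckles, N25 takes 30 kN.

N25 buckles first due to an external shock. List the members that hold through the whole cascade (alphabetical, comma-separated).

N13, N24, N5

Round 1 — N25 buckles (initial).
  N3: +35 → 35 ≥ 30
Round 2 — N3 buckles.
  N5: +70 → 70 < 90
  N7: +90 → 90 ≥ 30
Round 3 — N7 buckles.
No further bucklings.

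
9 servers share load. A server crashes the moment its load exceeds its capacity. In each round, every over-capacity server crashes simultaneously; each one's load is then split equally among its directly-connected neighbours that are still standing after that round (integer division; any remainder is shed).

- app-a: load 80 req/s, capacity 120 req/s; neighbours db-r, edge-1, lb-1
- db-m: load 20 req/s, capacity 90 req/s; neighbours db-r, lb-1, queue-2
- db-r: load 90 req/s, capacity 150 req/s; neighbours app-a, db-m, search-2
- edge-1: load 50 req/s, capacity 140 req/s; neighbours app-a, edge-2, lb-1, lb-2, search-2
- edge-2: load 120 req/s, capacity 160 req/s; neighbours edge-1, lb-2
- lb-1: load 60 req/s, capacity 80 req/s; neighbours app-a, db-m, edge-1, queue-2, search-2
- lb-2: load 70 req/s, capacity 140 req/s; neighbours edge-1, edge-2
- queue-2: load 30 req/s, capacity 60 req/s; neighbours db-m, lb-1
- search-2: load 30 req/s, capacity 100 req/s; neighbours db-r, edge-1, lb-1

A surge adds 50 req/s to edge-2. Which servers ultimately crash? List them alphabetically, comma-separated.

Round 1 — edge-2 at 170 > 160. edge-2 crashes.
  edge-2 sheds 170 req/s to edge-1, lb-2: 85 each.
    edge-1: 50+85 = 135 ≤ 140
    lb-2: 70+85 = 155 > 140
Round 2 — lb-2 crashes.
  lb-2 sheds 155 req/s to edge-1: 155 each.
    edge-1: 135+155 = 290 > 140
Round 3 — edge-1 crashes.
  edge-1 sheds 290 req/s to app-a, lb-1, search-2: 96 each (2 lost).
    app-a: 80+96 = 176 > 120
    lb-1: 60+96 = 156 > 80
    search-2: 30+96 = 126 > 100
Round 4 — app-a, lb-1, search-2 crash.
  app-a sheds 176 req/s to db-r: 176 each.
    db-r: 90+176 = 266 > 150
  lb-1 sheds 156 req/s to db-m, queue-2: 78 each.
    db-m: 20+78 = 98 > 90
    queue-2: 30+78 = 108 > 60
  search-2 sheds 126 req/s to db-r: 126 each.
    db-r: 266+126 = 392 > 150
Round 5 — db-m, db-r, queue-2 crash.
  db-m sheds 98 req/s: no online neighbours, lost.
  db-r sheds 392 req/s: no online neighbours, lost.
  queue-2 sheds 108 req/s: no online neighbours, lost.
No further crashes.

app-a, db-m, db-r, edge-1, edge-2, lb-1, lb-2, queue-2, search-2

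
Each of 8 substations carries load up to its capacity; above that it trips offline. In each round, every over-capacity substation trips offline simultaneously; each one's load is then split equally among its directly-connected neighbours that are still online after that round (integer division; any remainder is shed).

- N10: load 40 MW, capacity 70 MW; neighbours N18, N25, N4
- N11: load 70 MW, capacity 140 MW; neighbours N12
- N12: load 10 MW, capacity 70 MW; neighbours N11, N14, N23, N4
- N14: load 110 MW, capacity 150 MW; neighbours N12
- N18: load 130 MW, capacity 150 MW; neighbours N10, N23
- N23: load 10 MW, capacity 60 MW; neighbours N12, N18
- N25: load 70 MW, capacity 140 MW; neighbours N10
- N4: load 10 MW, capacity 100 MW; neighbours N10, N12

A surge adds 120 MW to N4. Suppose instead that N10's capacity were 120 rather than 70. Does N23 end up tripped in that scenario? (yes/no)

With N10's capacity at 120:
Round 1 — N4 at 130 > 100. N4 trips offline.
  N4 sheds 130 MW to N10, N12: 65 each.
    N10: 40+65 = 105 ≤ 120
    N12: 10+65 = 75 > 70
Round 2 — N12 trips offline.
  N12 sheds 75 MW to N11, N14, N23: 25 each.
    N11: 70+25 = 95 ≤ 140
    N14: 110+25 = 135 ≤ 150
    N23: 10+25 = 35 ≤ 60
No further trips.

no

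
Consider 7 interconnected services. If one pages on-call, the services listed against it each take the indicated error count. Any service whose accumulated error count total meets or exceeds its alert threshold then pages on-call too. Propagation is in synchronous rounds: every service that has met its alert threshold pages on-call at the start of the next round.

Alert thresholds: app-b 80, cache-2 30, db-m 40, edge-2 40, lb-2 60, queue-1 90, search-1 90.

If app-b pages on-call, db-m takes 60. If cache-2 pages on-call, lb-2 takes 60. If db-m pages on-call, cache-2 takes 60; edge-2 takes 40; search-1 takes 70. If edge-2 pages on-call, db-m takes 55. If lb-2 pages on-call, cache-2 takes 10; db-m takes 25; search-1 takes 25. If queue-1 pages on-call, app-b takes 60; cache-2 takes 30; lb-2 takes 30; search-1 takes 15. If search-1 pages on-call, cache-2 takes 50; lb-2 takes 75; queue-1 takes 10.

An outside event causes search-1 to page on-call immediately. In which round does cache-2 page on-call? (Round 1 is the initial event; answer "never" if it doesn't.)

Round 1 — search-1 pages on-call (initial).
  cache-2: +50 → 50 ≥ 30
  lb-2: +75 → 75 ≥ 60
  queue-1: +10 → 10 < 90
Round 2 — cache-2, lb-2 page on-call.
  db-m: +25 → 25 < 40
No further pages.

2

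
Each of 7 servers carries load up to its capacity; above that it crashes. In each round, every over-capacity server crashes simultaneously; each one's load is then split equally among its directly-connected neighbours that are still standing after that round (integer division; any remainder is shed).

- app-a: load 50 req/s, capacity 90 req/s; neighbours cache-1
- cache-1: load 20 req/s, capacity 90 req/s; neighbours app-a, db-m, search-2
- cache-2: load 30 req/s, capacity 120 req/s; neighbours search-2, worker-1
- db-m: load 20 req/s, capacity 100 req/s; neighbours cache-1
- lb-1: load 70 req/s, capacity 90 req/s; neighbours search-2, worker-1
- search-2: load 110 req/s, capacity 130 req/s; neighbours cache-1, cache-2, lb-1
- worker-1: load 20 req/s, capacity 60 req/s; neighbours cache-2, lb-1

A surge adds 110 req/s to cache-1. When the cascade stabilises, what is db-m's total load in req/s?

Round 1 — cache-1 at 130 > 90. cache-1 crashes.
  cache-1 sheds 130 req/s to app-a, db-m, search-2: 43 each (1 lost).
    app-a: 50+43 = 93 > 90
    db-m: 20+43 = 63 ≤ 100
    search-2: 110+43 = 153 > 130
Round 2 — app-a, search-2 crash.
  app-a sheds 93 req/s: no online neighbours, lost.
  search-2 sheds 153 req/s to cache-2, lb-1: 76 each (1 lost).
    cache-2: 30+76 = 106 ≤ 120
    lb-1: 70+76 = 146 > 90
Round 3 — lb-1 crashes.
  lb-1 sheds 146 req/s to worker-1: 146 each.
    worker-1: 20+146 = 166 > 60
Round 4 — worker-1 crashes.
  worker-1 sheds 166 req/s to cache-2: 166 each.
    cache-2: 106+166 = 272 > 120
Round 5 — cache-2 crashes.
  cache-2 sheds 272 req/s: no online neighbours, lost.
No further crashes.

63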